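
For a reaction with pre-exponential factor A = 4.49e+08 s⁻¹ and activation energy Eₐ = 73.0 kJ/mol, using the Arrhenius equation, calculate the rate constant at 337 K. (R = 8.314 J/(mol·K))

2.17e-03 s⁻¹

Step 1: Use the Arrhenius equation: k = A × exp(-Eₐ/RT)
Step 2: Convert Eₐ to J/mol: 73.0 kJ/mol = 73000 J/mol
Step 3: Calculate the exponent: -Eₐ/(RT) = -73000/(8.314 × 337) = -26.05451
Step 4: k = 4.49e+08 × exp(-26.05451)
Step 5: k = 4.49e+08 × 4.83805e-12 = 2.1723e-03 s⁻¹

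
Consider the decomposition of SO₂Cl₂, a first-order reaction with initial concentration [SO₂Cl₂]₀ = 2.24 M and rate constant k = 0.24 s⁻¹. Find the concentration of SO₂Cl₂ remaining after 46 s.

3.594e-05 M

Step 1: For a first-order reaction: [SO₂Cl₂] = [SO₂Cl₂]₀ × e^(-kt)
Step 2: [SO₂Cl₂] = 2.24 × e^(-0.24 × 46)
Step 3: [SO₂Cl₂] = 2.24 × e^(-11.04)
Step 4: [SO₂Cl₂] = 2.24 × 1.60468e-05 = 3.594e-05 M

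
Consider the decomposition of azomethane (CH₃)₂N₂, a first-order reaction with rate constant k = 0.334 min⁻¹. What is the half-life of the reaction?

2.075 min

Step 1: For a first-order reaction, t₁/₂ = ln(2)/k
Step 2: t₁/₂ = ln(2)/0.334
Step 3: t₁/₂ = 0.6931/0.334 = 2.075 min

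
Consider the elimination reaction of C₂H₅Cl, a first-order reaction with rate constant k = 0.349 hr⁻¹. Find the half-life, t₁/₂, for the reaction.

1.986 hr

Step 1: For a first-order reaction, t₁/₂ = ln(2)/k
Step 2: t₁/₂ = ln(2)/0.349
Step 3: t₁/₂ = 0.6931/0.349 = 1.986 hr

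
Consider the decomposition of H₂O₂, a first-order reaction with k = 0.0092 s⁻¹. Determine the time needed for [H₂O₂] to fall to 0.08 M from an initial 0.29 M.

140 s

Step 1: For first-order: t = ln([H₂O₂]₀/[H₂O₂])/k
Step 2: t = ln(0.29/0.08)/0.0092
Step 3: t = ln(3.625)/0.0092
Step 4: t = 1.288/0.0092 = 140 s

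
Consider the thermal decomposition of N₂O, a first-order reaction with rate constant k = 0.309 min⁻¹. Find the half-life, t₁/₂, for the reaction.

2.243 min

Step 1: For a first-order reaction, t₁/₂ = ln(2)/k
Step 2: t₁/₂ = ln(2)/0.309
Step 3: t₁/₂ = 0.6931/0.309 = 2.243 min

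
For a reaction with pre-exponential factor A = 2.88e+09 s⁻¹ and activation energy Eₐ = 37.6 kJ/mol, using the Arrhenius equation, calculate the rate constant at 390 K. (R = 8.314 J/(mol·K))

2.65e+04 s⁻¹

Step 1: Use the Arrhenius equation: k = A × exp(-Eₐ/RT)
Step 2: Convert Eₐ to J/mol: 37.6 kJ/mol = 37600 J/mol
Step 3: Calculate the exponent: -Eₐ/(RT) = -37600/(8.314 × 390) = -11.59613
Step 4: k = 2.88e+09 × exp(-11.59613)
Step 5: k = 2.88e+09 × 9.20163e-06 = 2.6501e+04 s⁻¹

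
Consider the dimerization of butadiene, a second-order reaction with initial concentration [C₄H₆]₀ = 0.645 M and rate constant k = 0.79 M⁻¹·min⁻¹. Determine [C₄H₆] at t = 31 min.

0.0384 M

Step 1: For a second-order reaction: 1/[C₄H₆] = 1/[C₄H₆]₀ + kt
Step 2: 1/[C₄H₆] = 1/0.645 + 0.79 × 31
Step 3: 1/[C₄H₆] = 1.55 + 24.49 = 26.04
Step 4: [C₄H₆] = 1/26.04 = 0.0384 M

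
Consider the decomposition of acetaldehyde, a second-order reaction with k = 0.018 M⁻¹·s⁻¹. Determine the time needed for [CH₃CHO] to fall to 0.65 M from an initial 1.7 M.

52.79 s

Step 1: For second-order: t = (1/[CH₃CHO] - 1/[CH₃CHO]₀)/k
Step 2: t = (1/0.65 - 1/1.7)/0.018
Step 3: t = (1.538 - 0.5882)/0.018
Step 4: t = 0.9502/0.018 = 52.79 s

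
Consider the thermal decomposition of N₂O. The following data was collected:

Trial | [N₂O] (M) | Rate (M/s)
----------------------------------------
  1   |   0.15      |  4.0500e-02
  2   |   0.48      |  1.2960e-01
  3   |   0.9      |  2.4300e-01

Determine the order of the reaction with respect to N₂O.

first order (1)

Step 1: Compare trials to find order n where rate₂/rate₁ = ([N₂O]₂/[N₂O]₁)^n
Step 2: rate₂/rate₁ = 1.2960e-01/4.0500e-02 = 3.2
Step 3: [N₂O]₂/[N₂O]₁ = 0.48/0.15 = 3.2
Step 4: n = ln(3.2)/ln(3.2) = 1.00 ≈ 1
Step 5: The reaction is first order in N₂O.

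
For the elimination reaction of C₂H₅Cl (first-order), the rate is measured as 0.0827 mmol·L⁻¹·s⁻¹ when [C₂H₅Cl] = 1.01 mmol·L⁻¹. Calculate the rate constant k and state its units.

0.08188 s⁻¹

Step 1: rate = k[C₂H₅Cl]^1, so k = rate / [C₂H₅Cl]^1.
Step 2: k = 0.0827 / (1.01)^1 = 0.0827 / 1.01.
Step 3: k = 0.08188 s⁻¹.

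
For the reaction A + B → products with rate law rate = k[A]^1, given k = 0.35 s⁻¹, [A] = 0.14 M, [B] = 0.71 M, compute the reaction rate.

0.049 M/s

Step 1: The rate law is rate = k[A]^1
Step 2: Note that the rate does not depend on [B] (zero order in B).
Step 3: rate = 0.35 × (0.14)^1 = 0.049 M/s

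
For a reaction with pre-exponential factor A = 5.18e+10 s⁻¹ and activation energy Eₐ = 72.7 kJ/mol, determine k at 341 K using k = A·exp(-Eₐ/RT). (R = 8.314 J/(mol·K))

3.78e-01 s⁻¹

Step 1: Use the Arrhenius equation: k = A × exp(-Eₐ/RT)
Step 2: Convert Eₐ to J/mol: 72.7 kJ/mol = 72700 J/mol
Step 3: Calculate the exponent: -Eₐ/(RT) = -72700/(8.314 × 341) = -25.64307
Step 4: k = 5.18e+10 × exp(-25.64307)
Step 5: k = 5.18e+10 × 7.30056e-12 = 3.7817e-01 s⁻¹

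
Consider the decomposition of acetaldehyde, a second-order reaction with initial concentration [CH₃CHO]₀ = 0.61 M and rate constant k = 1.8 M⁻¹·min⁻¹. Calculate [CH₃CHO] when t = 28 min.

0.01922 M

Step 1: For a second-order reaction: 1/[CH₃CHO] = 1/[CH₃CHO]₀ + kt
Step 2: 1/[CH₃CHO] = 1/0.61 + 1.8 × 28
Step 3: 1/[CH₃CHO] = 1.639 + 50.4 = 52.04
Step 4: [CH₃CHO] = 1/52.04 = 0.01922 M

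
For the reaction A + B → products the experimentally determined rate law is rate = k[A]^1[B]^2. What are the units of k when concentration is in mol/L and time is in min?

(mol/L)⁻²·min⁻¹

Step 1: Overall order = 1 + 2 = 3.
Step 2: rate has units mol/L·min⁻¹; [A]^1[B]^2 has units (mol/L)^3.
Step 3: k = rate/([A]^1[B]^2), so units of k = (mol/L)^(1-3)·min⁻¹ = (mol/L)⁻²·min⁻¹.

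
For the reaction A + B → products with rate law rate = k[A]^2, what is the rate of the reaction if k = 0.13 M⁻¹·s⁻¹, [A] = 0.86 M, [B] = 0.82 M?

0.09615 M/s

Step 1: The rate law is rate = k[A]^2
Step 2: Note that the rate does not depend on [B] (zero order in B).
Step 3: rate = 0.13 × (0.86)^2 = 0.096148 M/s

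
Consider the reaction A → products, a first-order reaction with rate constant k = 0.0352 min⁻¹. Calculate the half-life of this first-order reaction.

19.69 min

Step 1: For a first-order reaction, t₁/₂ = ln(2)/k
Step 2: t₁/₂ = ln(2)/0.0352
Step 3: t₁/₂ = 0.6931/0.0352 = 19.69 min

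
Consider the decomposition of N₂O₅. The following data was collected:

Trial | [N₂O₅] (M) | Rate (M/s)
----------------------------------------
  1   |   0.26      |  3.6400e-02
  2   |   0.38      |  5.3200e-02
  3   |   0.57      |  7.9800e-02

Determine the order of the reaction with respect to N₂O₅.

first order (1)

Step 1: Compare trials to find order n where rate₂/rate₁ = ([N₂O₅]₂/[N₂O₅]₁)^n
Step 2: rate₂/rate₁ = 5.3200e-02/3.6400e-02 = 1.462
Step 3: [N₂O₅]₂/[N₂O₅]₁ = 0.38/0.26 = 1.462
Step 4: n = ln(1.462)/ln(1.462) = 1.00 ≈ 1
Step 5: The reaction is first order in N₂O₅.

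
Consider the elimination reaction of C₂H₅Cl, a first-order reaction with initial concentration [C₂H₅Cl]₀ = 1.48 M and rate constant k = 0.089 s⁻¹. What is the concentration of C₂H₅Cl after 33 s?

0.07848 M

Step 1: For a first-order reaction: [C₂H₅Cl] = [C₂H₅Cl]₀ × e^(-kt)
Step 2: [C₂H₅Cl] = 1.48 × e^(-0.089 × 33)
Step 3: [C₂H₅Cl] = 1.48 × e^(-2.937)
Step 4: [C₂H₅Cl] = 1.48 × 0.0530246 = 0.07848 M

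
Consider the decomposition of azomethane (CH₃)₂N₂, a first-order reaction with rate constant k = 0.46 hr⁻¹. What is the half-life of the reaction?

1.507 hr

Step 1: For a first-order reaction, t₁/₂ = ln(2)/k
Step 2: t₁/₂ = ln(2)/0.46
Step 3: t₁/₂ = 0.6931/0.46 = 1.507 hr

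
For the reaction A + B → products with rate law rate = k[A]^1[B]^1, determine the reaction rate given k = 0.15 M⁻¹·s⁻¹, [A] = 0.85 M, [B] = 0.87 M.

0.1109 M/s

Step 1: The rate law is rate = k[A]^1[B]^1
Step 2: Substitute: rate = 0.15 × (0.85)^1 × (0.87)^1
Step 3: rate = 0.15 × 0.85 × 0.87 = 0.110925 M/s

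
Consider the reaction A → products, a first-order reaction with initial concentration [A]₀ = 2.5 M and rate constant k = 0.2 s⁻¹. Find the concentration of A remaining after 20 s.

0.04579 M

Step 1: For a first-order reaction: [A] = [A]₀ × e^(-kt)
Step 2: [A] = 2.5 × e^(-0.2 × 20)
Step 3: [A] = 2.5 × e^(-4)
Step 4: [A] = 2.5 × 0.0183156 = 0.04579 M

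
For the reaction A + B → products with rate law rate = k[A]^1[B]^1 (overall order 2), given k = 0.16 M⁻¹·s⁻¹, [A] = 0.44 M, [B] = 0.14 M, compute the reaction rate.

0.009856 M/s

Step 1: The rate law is rate = k[A]^1[B]^1, overall order = 1+1 = 2
Step 2: Substitute values: rate = 0.16 × (0.44)^1 × (0.14)^1
Step 3: rate = 0.16 × 0.44 × 0.14 = 0.009856 M/s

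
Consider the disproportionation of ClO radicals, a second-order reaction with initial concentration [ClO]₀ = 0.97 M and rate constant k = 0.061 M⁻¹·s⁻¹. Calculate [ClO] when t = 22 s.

0.4214 M

Step 1: For a second-order reaction: 1/[ClO] = 1/[ClO]₀ + kt
Step 2: 1/[ClO] = 1/0.97 + 0.061 × 22
Step 3: 1/[ClO] = 1.031 + 1.342 = 2.373
Step 4: [ClO] = 1/2.373 = 0.4214 M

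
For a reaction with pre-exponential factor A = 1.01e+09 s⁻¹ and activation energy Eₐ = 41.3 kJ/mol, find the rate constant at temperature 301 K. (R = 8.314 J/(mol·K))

6.87e+01 s⁻¹

Step 1: Use the Arrhenius equation: k = A × exp(-Eₐ/RT)
Step 2: Convert Eₐ to J/mol: 41.3 kJ/mol = 41300 J/mol
Step 3: Calculate the exponent: -Eₐ/(RT) = -41300/(8.314 × 301) = -16.50340
Step 4: k = 1.01e+09 × exp(-16.50340)
Step 5: k = 1.01e+09 × 6.80244e-08 = 6.8705e+01 s⁻¹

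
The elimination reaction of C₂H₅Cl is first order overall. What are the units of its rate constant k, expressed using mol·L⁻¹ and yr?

yr⁻¹

Step 1: For overall order n, rate = k × (concentration)^n.
Step 2: Rate has units mol·L⁻¹·yr⁻¹; concentration term has units (mol·L⁻¹)^1.
Step 3: k = rate / (concentration)^n, so units of k = (mol·L⁻¹)^(1-1)·yr⁻¹ = yr⁻¹.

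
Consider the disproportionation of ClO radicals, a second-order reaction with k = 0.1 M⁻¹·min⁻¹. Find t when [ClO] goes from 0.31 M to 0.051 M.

163.8 min

Step 1: For second-order: t = (1/[ClO] - 1/[ClO]₀)/k
Step 2: t = (1/0.051 - 1/0.31)/0.1
Step 3: t = (19.61 - 3.226)/0.1
Step 4: t = 16.38/0.1 = 163.8 min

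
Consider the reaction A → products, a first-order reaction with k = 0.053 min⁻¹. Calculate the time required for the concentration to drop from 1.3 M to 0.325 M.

26.16 min

Step 1: For first-order: t = ln([A]₀/[A])/k
Step 2: t = ln(1.3/0.325)/0.053
Step 3: t = ln(4)/0.053
Step 4: t = 1.386/0.053 = 26.16 min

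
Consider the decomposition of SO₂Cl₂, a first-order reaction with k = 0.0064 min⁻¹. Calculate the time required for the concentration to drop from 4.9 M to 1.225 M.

216.6 min

Step 1: For first-order: t = ln([SO₂Cl₂]₀/[SO₂Cl₂])/k
Step 2: t = ln(4.9/1.225)/0.0064
Step 3: t = ln(4)/0.0064
Step 4: t = 1.386/0.0064 = 216.6 min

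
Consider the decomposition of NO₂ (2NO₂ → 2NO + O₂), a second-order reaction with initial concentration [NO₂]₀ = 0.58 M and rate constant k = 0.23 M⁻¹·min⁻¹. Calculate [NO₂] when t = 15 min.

0.1933 M

Step 1: For a second-order reaction: 1/[NO₂] = 1/[NO₂]₀ + kt
Step 2: 1/[NO₂] = 1/0.58 + 0.23 × 15
Step 3: 1/[NO₂] = 1.724 + 3.45 = 5.174
Step 4: [NO₂] = 1/5.174 = 0.1933 M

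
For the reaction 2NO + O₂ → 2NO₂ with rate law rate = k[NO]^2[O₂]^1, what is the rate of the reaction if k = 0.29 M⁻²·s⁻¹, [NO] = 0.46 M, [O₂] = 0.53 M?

0.03252 M/s

Step 1: The rate law is rate = k[NO]^2[O₂]^1
Step 2: Substitute: rate = 0.29 × (0.46)^2 × (0.53)^1
Step 3: rate = 0.29 × 0.2116 × 0.53 = 0.0325229 M/s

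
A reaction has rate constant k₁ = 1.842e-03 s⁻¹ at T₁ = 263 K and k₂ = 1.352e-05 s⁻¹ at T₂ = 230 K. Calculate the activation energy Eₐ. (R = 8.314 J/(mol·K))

74.9 kJ/mol

Step 1: Use the two-temperature Arrhenius form: ln(k₂/k₁) = -Eₐ/R × (1/T₂ - 1/T₁)
Step 2: ln(k₂/k₁) = ln(1.352e-05/1.842e-03) = ln(0.00733985) = -4.91444
Step 3: 1/T₂ - 1/T₁ = 1/230 - 1/263 = 5.455447e-04 K⁻¹
Step 4: Eₐ = -R × ln(k₂/k₁) / (1/T₂ - 1/T₁) = -8.314 × -4.91444 / 5.455447e-04
Step 5: Eₐ = 7.4895e+04 J/mol = 74.9 kJ/mol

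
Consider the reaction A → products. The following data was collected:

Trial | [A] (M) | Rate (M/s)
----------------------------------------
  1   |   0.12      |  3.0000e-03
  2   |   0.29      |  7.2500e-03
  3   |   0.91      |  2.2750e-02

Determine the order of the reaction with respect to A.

first order (1)

Step 1: Compare trials to find order n where rate₂/rate₁ = ([A]₂/[A]₁)^n
Step 2: rate₂/rate₁ = 7.2500e-03/3.0000e-03 = 2.417
Step 3: [A]₂/[A]₁ = 0.29/0.12 = 2.417
Step 4: n = ln(2.417)/ln(2.417) = 1.00 ≈ 1
Step 5: The reaction is first order in A.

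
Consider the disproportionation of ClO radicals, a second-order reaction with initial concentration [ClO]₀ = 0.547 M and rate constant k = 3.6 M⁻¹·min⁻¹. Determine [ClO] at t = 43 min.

0.006385 M

Step 1: For a second-order reaction: 1/[ClO] = 1/[ClO]₀ + kt
Step 2: 1/[ClO] = 1/0.547 + 3.6 × 43
Step 3: 1/[ClO] = 1.828 + 154.8 = 156.6
Step 4: [ClO] = 1/156.6 = 0.006385 M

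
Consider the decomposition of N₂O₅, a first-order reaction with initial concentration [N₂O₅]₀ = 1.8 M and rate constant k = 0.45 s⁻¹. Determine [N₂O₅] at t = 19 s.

0.0003484 M

Step 1: For a first-order reaction: [N₂O₅] = [N₂O₅]₀ × e^(-kt)
Step 2: [N₂O₅] = 1.8 × e^(-0.45 × 19)
Step 3: [N₂O₅] = 1.8 × e^(-8.55)
Step 4: [N₂O₅] = 1.8 × 0.000193545 = 0.0003484 M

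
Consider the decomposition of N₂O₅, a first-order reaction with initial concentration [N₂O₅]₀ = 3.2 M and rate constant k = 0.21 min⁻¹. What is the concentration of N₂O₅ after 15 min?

0.1371 M

Step 1: For a first-order reaction: [N₂O₅] = [N₂O₅]₀ × e^(-kt)
Step 2: [N₂O₅] = 3.2 × e^(-0.21 × 15)
Step 3: [N₂O₅] = 3.2 × e^(-3.15)
Step 4: [N₂O₅] = 3.2 × 0.0428521 = 0.1371 M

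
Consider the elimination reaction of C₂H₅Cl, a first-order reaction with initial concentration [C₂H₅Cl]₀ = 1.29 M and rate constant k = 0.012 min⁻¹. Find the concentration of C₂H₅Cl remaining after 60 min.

0.6279 M

Step 1: For a first-order reaction: [C₂H₅Cl] = [C₂H₅Cl]₀ × e^(-kt)
Step 2: [C₂H₅Cl] = 1.29 × e^(-0.012 × 60)
Step 3: [C₂H₅Cl] = 1.29 × e^(-0.72)
Step 4: [C₂H₅Cl] = 1.29 × 0.486752 = 0.6279 M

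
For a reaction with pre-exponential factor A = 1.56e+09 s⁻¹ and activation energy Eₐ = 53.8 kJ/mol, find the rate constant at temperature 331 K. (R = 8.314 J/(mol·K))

5.04e+00 s⁻¹

Step 1: Use the Arrhenius equation: k = A × exp(-Eₐ/RT)
Step 2: Convert Eₐ to J/mol: 53.8 kJ/mol = 53800 J/mol
Step 3: Calculate the exponent: -Eₐ/(RT) = -53800/(8.314 × 331) = -19.54989
Step 4: k = 1.56e+09 × exp(-19.54989)
Step 5: k = 1.56e+09 × 3.23289e-09 = 5.0433e+00 s⁻¹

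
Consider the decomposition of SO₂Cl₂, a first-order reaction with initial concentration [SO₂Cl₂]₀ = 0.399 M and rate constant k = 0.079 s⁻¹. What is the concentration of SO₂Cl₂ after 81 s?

0.0006636 M

Step 1: For a first-order reaction: [SO₂Cl₂] = [SO₂Cl₂]₀ × e^(-kt)
Step 2: [SO₂Cl₂] = 0.399 × e^(-0.079 × 81)
Step 3: [SO₂Cl₂] = 0.399 × e^(-6.399)
Step 4: [SO₂Cl₂] = 0.399 × 0.00166322 = 0.0006636 M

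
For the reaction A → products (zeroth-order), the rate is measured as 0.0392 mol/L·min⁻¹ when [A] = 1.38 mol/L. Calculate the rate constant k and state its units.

0.0392 mol/L·min⁻¹

Step 1: For a zeroth-order reaction, rate = k (independent of concentration).
Step 2: k = rate = 0.0392 mol/L·min⁻¹.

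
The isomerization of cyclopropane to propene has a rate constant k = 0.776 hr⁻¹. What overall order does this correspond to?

first order (1)

Step 1: The units of k for an nth-order reaction are (concentration)^(1-n)·(time)⁻¹.
Step 2: Here k has units hr⁻¹, so the concentration exponent is 0.
Step 3: 1 - n = 0 ⇒ n = 1. The reaction is first order.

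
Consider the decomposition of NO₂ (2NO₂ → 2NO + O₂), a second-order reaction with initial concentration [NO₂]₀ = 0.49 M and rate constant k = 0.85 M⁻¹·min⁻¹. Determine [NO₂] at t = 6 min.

0.14 M

Step 1: For a second-order reaction: 1/[NO₂] = 1/[NO₂]₀ + kt
Step 2: 1/[NO₂] = 1/0.49 + 0.85 × 6
Step 3: 1/[NO₂] = 2.041 + 5.1 = 7.141
Step 4: [NO₂] = 1/7.141 = 0.14 M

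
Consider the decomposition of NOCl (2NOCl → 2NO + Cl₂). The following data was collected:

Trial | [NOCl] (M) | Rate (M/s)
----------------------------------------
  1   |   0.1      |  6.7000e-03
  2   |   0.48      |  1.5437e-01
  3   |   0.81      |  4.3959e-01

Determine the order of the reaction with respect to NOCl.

second order (2)

Step 1: Compare trials to find order n where rate₂/rate₁ = ([NOCl]₂/[NOCl]₁)^n
Step 2: rate₂/rate₁ = 1.5437e-01/6.7000e-03 = 23.04
Step 3: [NOCl]₂/[NOCl]₁ = 0.48/0.1 = 4.8
Step 4: n = ln(23.04)/ln(4.8) = 2.00 ≈ 2
Step 5: The reaction is second order in NOCl.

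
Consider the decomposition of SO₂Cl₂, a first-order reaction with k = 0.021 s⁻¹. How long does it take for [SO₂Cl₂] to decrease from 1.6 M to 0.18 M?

104 s

Step 1: For first-order: t = ln([SO₂Cl₂]₀/[SO₂Cl₂])/k
Step 2: t = ln(1.6/0.18)/0.021
Step 3: t = ln(8.889)/0.021
Step 4: t = 2.185/0.021 = 104 s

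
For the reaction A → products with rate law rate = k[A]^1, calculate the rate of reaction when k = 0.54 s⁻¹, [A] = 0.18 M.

0.0972 M/s

Step 1: Identify the rate law: rate = k[A]^1
Step 2: Substitute values: rate = 0.54 × (0.18)^1
Step 3: Calculate: rate = 0.54 × 0.18 = 0.0972 M/s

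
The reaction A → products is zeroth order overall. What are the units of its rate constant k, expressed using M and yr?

M·yr⁻¹

Step 1: For overall order n, rate = k × (concentration)^n.
Step 2: Rate has units M·yr⁻¹; concentration term has units M^0.
Step 3: k = rate / (concentration)^n, so units of k = M^(1-0)·yr⁻¹ = M·yr⁻¹.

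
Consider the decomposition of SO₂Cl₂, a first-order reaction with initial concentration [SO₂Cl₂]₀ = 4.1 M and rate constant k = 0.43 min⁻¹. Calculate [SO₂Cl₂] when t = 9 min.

0.08552 M

Step 1: For a first-order reaction: [SO₂Cl₂] = [SO₂Cl₂]₀ × e^(-kt)
Step 2: [SO₂Cl₂] = 4.1 × e^(-0.43 × 9)
Step 3: [SO₂Cl₂] = 4.1 × e^(-3.87)
Step 4: [SO₂Cl₂] = 4.1 × 0.0208584 = 0.08552 M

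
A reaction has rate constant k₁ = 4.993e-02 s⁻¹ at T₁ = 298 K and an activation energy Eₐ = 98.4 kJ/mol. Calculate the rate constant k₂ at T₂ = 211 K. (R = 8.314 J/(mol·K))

3.858e-09 s⁻¹

Step 1: Use the two-temperature Arrhenius form: ln(k₂/k₁) = -Eₐ/R × (1/T₂ - 1/T₁)
Step 2: Convert Eₐ to J/mol: 98.4 kJ/mol = 98400 J/mol
Step 3: 1/T₂ - 1/T₁ = 1/211 - 1/298 = 1.383632e-03 K⁻¹
Step 4: ln(k₂/k₁) = -98400/8.314 × 1.383632e-03 = -16.37592
Step 5: k₂ = k₁ × exp(-16.37592) = 4.993e-02 × 7.72731e-08 = 3.858e-09 s⁻¹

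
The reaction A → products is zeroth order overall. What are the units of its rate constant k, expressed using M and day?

M·day⁻¹

Step 1: For overall order n, rate = k × (concentration)^n.
Step 2: Rate has units M·day⁻¹; concentration term has units M^0.
Step 3: k = rate / (concentration)^n, so units of k = M^(1-0)·day⁻¹ = M·day⁻¹.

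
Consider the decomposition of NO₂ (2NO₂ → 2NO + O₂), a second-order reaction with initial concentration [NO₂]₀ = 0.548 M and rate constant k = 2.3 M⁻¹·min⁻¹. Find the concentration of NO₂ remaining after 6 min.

0.064 M

Step 1: For a second-order reaction: 1/[NO₂] = 1/[NO₂]₀ + kt
Step 2: 1/[NO₂] = 1/0.548 + 2.3 × 6
Step 3: 1/[NO₂] = 1.825 + 13.8 = 15.62
Step 4: [NO₂] = 1/15.62 = 0.064 M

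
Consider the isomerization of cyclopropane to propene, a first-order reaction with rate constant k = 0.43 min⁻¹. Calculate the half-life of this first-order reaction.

1.612 min

Step 1: For a first-order reaction, t₁/₂ = ln(2)/k
Step 2: t₁/₂ = ln(2)/0.43
Step 3: t₁/₂ = 0.6931/0.43 = 1.612 min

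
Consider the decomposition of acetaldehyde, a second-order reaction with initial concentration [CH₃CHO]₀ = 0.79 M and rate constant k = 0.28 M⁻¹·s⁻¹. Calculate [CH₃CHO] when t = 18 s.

0.1586 M

Step 1: For a second-order reaction: 1/[CH₃CHO] = 1/[CH₃CHO]₀ + kt
Step 2: 1/[CH₃CHO] = 1/0.79 + 0.28 × 18
Step 3: 1/[CH₃CHO] = 1.266 + 5.04 = 6.306
Step 4: [CH₃CHO] = 1/6.306 = 0.1586 M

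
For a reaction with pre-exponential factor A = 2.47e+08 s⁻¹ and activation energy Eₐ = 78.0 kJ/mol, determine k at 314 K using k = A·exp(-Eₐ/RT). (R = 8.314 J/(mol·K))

2.61e-05 s⁻¹

Step 1: Use the Arrhenius equation: k = A × exp(-Eₐ/RT)
Step 2: Convert Eₐ to J/mol: 78.0 kJ/mol = 78000 J/mol
Step 3: Calculate the exponent: -Eₐ/(RT) = -78000/(8.314 × 314) = -29.87823
Step 4: k = 2.47e+08 × exp(-29.87823)
Step 5: k = 2.47e+08 × 1.05694e-13 = 2.6106e-05 s⁻¹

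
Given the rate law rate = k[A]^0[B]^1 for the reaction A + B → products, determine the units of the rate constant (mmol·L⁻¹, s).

s⁻¹

Step 1: Overall order = 0 + 1 = 1.
Step 2: rate has units mmol·L⁻¹·s⁻¹; [A]^0[B]^1 has units (mmol·L⁻¹)^1.
Step 3: k = rate/([A]^0[B]^1), so units of k = (mmol·L⁻¹)^(1-1)·s⁻¹ = s⁻¹.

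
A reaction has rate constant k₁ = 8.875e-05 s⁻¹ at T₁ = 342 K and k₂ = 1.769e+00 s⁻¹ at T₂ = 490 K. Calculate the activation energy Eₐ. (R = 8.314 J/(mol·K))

93.2 kJ/mol

Step 1: Use the two-temperature Arrhenius form: ln(k₂/k₁) = -Eₐ/R × (1/T₂ - 1/T₁)
Step 2: ln(k₂/k₁) = ln(1.769e+00/8.875e-05) = ln(19932.4) = 9.9001
Step 3: 1/T₂ - 1/T₁ = 1/490 - 1/342 = -8.831603e-04 K⁻¹
Step 4: Eₐ = -R × ln(k₂/k₁) / (1/T₂ - 1/T₁) = -8.314 × 9.9001 / -8.831603e-04
Step 5: Eₐ = 9.3199e+04 J/mol = 93.2 kJ/mol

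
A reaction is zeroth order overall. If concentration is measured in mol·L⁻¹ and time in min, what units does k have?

mol·L⁻¹·min⁻¹

Step 1: For overall order n, rate = k × (concentration)^n.
Step 2: Rate has units mol·L⁻¹·min⁻¹; concentration term has units (mol·L⁻¹)^0.
Step 3: k = rate / (concentration)^n, so units of k = (mol·L⁻¹)^(1-0)·min⁻¹ = mol·L⁻¹·min⁻¹.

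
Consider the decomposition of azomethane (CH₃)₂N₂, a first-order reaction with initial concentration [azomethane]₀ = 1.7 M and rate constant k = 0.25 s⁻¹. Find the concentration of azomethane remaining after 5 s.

0.4871 M

Step 1: For a first-order reaction: [azomethane] = [azomethane]₀ × e^(-kt)
Step 2: [azomethane] = 1.7 × e^(-0.25 × 5)
Step 3: [azomethane] = 1.7 × e^(-1.25)
Step 4: [azomethane] = 1.7 × 0.286505 = 0.4871 M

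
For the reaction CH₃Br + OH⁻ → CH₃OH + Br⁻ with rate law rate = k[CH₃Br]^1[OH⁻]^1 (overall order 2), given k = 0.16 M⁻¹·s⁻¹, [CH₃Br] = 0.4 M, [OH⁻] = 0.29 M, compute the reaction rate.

0.01856 M/s

Step 1: The rate law is rate = k[CH₃Br]^1[OH⁻]^1, overall order = 1+1 = 2
Step 2: Substitute values: rate = 0.16 × (0.4)^1 × (0.29)^1
Step 3: rate = 0.16 × 0.4 × 0.29 = 0.01856 M/s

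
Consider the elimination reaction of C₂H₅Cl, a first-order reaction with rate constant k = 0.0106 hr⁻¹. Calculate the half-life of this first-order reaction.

65.39 hr

Step 1: For a first-order reaction, t₁/₂ = ln(2)/k
Step 2: t₁/₂ = ln(2)/0.0106
Step 3: t₁/₂ = 0.6931/0.0106 = 65.39 hr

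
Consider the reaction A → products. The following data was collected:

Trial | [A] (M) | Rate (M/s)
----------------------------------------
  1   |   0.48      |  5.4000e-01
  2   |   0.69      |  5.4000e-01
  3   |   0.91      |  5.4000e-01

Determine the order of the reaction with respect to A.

zeroth order (0)

Step 1: Compare trials - when concentration changes, rate stays constant.
Step 2: rate₂/rate₁ = 5.4000e-01/5.4000e-01 = 1
Step 3: [A]₂/[A]₁ = 0.69/0.48 = 1.438
Step 4: Since rate ratio ≈ (conc ratio)^0, the reaction is zeroth order.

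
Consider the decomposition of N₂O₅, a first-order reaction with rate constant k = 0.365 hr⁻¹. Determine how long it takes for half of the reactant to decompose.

1.899 hr

Step 1: For a first-order reaction, t₁/₂ = ln(2)/k
Step 2: t₁/₂ = ln(2)/0.365
Step 3: t₁/₂ = 0.6931/0.365 = 1.899 hr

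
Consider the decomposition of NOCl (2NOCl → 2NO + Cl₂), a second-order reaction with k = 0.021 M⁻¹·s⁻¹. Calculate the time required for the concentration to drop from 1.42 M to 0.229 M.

174.4 s

Step 1: For second-order: t = (1/[NOCl] - 1/[NOCl]₀)/k
Step 2: t = (1/0.229 - 1/1.42)/0.021
Step 3: t = (4.367 - 0.7042)/0.021
Step 4: t = 3.663/0.021 = 174.4 s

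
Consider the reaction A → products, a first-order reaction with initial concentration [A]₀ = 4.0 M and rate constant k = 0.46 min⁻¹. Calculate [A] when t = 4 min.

0.6353 M

Step 1: For a first-order reaction: [A] = [A]₀ × e^(-kt)
Step 2: [A] = 4.0 × e^(-0.46 × 4)
Step 3: [A] = 4.0 × e^(-1.84)
Step 4: [A] = 4.0 × 0.158817 = 0.6353 M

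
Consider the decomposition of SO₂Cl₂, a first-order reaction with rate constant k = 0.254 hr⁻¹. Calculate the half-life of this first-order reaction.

2.729 hr

Step 1: For a first-order reaction, t₁/₂ = ln(2)/k
Step 2: t₁/₂ = ln(2)/0.254
Step 3: t₁/₂ = 0.6931/0.254 = 2.729 hr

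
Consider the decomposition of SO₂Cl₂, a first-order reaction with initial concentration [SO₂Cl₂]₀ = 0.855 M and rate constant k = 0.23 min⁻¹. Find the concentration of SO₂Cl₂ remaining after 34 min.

0.0003434 M

Step 1: For a first-order reaction: [SO₂Cl₂] = [SO₂Cl₂]₀ × e^(-kt)
Step 2: [SO₂Cl₂] = 0.855 × e^(-0.23 × 34)
Step 3: [SO₂Cl₂] = 0.855 × e^(-7.82)
Step 4: [SO₂Cl₂] = 0.855 × 0.000401622 = 0.0003434 M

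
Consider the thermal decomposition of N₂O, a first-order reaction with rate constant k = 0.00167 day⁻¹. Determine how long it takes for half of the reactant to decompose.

415.1 day

Step 1: For a first-order reaction, t₁/₂ = ln(2)/k
Step 2: t₁/₂ = ln(2)/0.00167
Step 3: t₁/₂ = 0.6931/0.00167 = 415.1 day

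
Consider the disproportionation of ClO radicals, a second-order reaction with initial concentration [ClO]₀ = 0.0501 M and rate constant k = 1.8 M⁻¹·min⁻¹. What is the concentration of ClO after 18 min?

0.0191 M

Step 1: For a second-order reaction: 1/[ClO] = 1/[ClO]₀ + kt
Step 2: 1/[ClO] = 1/0.0501 + 1.8 × 18
Step 3: 1/[ClO] = 19.96 + 32.4 = 52.36
Step 4: [ClO] = 1/52.36 = 0.0191 M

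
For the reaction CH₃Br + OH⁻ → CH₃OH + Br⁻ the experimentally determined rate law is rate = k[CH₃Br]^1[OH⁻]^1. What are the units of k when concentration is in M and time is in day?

M⁻¹·day⁻¹

Step 1: Overall order = 1 + 1 = 2.
Step 2: rate has units M·day⁻¹; [CH₃Br]^1[OH⁻]^1 has units M^2.
Step 3: k = rate/([CH₃Br]^1[OH⁻]^1), so units of k = M^(1-2)·day⁻¹ = M⁻¹·day⁻¹.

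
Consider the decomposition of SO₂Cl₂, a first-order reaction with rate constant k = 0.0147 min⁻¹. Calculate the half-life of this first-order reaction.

47.15 min

Step 1: For a first-order reaction, t₁/₂ = ln(2)/k
Step 2: t₁/₂ = ln(2)/0.0147
Step 3: t₁/₂ = 0.6931/0.0147 = 47.15 min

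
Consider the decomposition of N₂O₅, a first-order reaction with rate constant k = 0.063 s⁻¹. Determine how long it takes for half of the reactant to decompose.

11 s

Step 1: For a first-order reaction, t₁/₂ = ln(2)/k
Step 2: t₁/₂ = ln(2)/0.063
Step 3: t₁/₂ = 0.6931/0.063 = 11 s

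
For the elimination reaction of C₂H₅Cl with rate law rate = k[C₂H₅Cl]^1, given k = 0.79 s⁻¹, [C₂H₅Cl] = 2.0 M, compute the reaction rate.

1.58 M/s

Step 1: Identify the rate law: rate = k[C₂H₅Cl]^1
Step 2: Substitute values: rate = 0.79 × (2.0)^1
Step 3: Calculate: rate = 0.79 × 2 = 1.58 M/s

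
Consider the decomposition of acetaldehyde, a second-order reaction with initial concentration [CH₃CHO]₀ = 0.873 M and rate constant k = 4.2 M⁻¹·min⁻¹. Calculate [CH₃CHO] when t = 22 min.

0.01069 M

Step 1: For a second-order reaction: 1/[CH₃CHO] = 1/[CH₃CHO]₀ + kt
Step 2: 1/[CH₃CHO] = 1/0.873 + 4.2 × 22
Step 3: 1/[CH₃CHO] = 1.145 + 92.4 = 93.55
Step 4: [CH₃CHO] = 1/93.55 = 0.01069 M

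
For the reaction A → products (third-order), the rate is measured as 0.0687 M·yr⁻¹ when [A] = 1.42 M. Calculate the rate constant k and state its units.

0.02399 M⁻²·yr⁻¹

Step 1: rate = k[A]^3, so k = rate / [A]^3.
Step 2: k = 0.0687 / (1.42)^3 = 0.0687 / 2.863.
Step 3: k = 0.02399 M⁻²·yr⁻¹.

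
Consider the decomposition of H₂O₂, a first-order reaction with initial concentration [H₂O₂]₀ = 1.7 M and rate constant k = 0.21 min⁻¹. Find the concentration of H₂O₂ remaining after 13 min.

0.1109 M

Step 1: For a first-order reaction: [H₂O₂] = [H₂O₂]₀ × e^(-kt)
Step 2: [H₂O₂] = 1.7 × e^(-0.21 × 13)
Step 3: [H₂O₂] = 1.7 × e^(-2.73)
Step 4: [H₂O₂] = 1.7 × 0.0652193 = 0.1109 M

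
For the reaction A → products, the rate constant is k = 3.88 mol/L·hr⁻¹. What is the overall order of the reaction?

zeroth order (0)

Step 1: The units of k for an nth-order reaction are (concentration)^(1-n)·(time)⁻¹.
Step 2: Here k has units mol/L·hr⁻¹, so the concentration exponent is 1.
Step 3: 1 - n = 1 ⇒ n = 0. The reaction is zeroth order.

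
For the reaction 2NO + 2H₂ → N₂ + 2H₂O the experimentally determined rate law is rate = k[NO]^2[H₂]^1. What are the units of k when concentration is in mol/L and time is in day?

(mol/L)⁻²·day⁻¹

Step 1: Overall order = 2 + 1 = 3.
Step 2: rate has units mol/L·day⁻¹; [NO]^2[H₂]^1 has units (mol/L)^3.
Step 3: k = rate/([NO]^2[H₂]^1), so units of k = (mol/L)^(1-3)·day⁻¹ = (mol/L)⁻²·day⁻¹.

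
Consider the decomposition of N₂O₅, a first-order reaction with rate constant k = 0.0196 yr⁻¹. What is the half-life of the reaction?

35.36 yr

Step 1: For a first-order reaction, t₁/₂ = ln(2)/k
Step 2: t₁/₂ = ln(2)/0.0196
Step 3: t₁/₂ = 0.6931/0.0196 = 35.36 yr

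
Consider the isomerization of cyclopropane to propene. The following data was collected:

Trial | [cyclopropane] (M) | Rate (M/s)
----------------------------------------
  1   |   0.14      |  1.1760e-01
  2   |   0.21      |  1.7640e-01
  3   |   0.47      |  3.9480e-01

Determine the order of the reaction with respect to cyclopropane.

first order (1)

Step 1: Compare trials to find order n where rate₂/rate₁ = ([cyclopropane]₂/[cyclopropane]₁)^n
Step 2: rate₂/rate₁ = 1.7640e-01/1.1760e-01 = 1.5
Step 3: [cyclopropane]₂/[cyclopropane]₁ = 0.21/0.14 = 1.5
Step 4: n = ln(1.5)/ln(1.5) = 1.00 ≈ 1
Step 5: The reaction is first order in cyclopropane.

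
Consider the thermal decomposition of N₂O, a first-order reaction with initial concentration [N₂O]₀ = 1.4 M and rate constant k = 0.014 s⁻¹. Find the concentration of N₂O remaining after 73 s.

0.5038 M

Step 1: For a first-order reaction: [N₂O] = [N₂O]₀ × e^(-kt)
Step 2: [N₂O] = 1.4 × e^(-0.014 × 73)
Step 3: [N₂O] = 1.4 × e^(-1.022)
Step 4: [N₂O] = 1.4 × 0.359874 = 0.5038 M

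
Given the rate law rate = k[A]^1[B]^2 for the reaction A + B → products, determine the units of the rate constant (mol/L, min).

(mol/L)⁻²·min⁻¹

Step 1: Overall order = 1 + 2 = 3.
Step 2: rate has units mol/L·min⁻¹; [A]^1[B]^2 has units (mol/L)^3.
Step 3: k = rate/([A]^1[B]^2), so units of k = (mol/L)^(1-3)·min⁻¹ = (mol/L)⁻²·min⁻¹.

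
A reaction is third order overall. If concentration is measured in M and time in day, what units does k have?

M⁻²·day⁻¹

Step 1: For overall order n, rate = k × (concentration)^n.
Step 2: Rate has units M·day⁻¹; concentration term has units M^3.
Step 3: k = rate / (concentration)^n, so units of k = M^(1-3)·day⁻¹ = M⁻²·day⁻¹.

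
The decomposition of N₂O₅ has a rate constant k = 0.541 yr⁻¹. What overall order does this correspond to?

first order (1)

Step 1: The units of k for an nth-order reaction are (concentration)^(1-n)·(time)⁻¹.
Step 2: Here k has units yr⁻¹, so the concentration exponent is 0.
Step 3: 1 - n = 0 ⇒ n = 1. The reaction is first order.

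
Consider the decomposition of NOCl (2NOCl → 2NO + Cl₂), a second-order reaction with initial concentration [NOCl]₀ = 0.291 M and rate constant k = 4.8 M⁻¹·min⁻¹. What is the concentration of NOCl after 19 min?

0.01057 M

Step 1: For a second-order reaction: 1/[NOCl] = 1/[NOCl]₀ + kt
Step 2: 1/[NOCl] = 1/0.291 + 4.8 × 19
Step 3: 1/[NOCl] = 3.436 + 91.2 = 94.64
Step 4: [NOCl] = 1/94.64 = 0.01057 M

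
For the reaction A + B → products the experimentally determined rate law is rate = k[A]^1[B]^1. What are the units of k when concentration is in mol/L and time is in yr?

(mol/L)⁻¹·yr⁻¹

Step 1: Overall order = 1 + 1 = 2.
Step 2: rate has units mol/L·yr⁻¹; [A]^1[B]^1 has units (mol/L)^2.
Step 3: k = rate/([A]^1[B]^1), so units of k = (mol/L)^(1-2)·yr⁻¹ = (mol/L)⁻¹·yr⁻¹.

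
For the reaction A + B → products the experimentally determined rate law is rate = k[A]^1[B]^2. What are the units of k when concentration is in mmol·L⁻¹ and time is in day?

(mmol·L⁻¹)⁻²·day⁻¹

Step 1: Overall order = 1 + 2 = 3.
Step 2: rate has units mmol·L⁻¹·day⁻¹; [A]^1[B]^2 has units (mmol·L⁻¹)^3.
Step 3: k = rate/([A]^1[B]^2), so units of k = (mmol·L⁻¹)^(1-3)·day⁻¹ = (mmol·L⁻¹)⁻²·day⁻¹.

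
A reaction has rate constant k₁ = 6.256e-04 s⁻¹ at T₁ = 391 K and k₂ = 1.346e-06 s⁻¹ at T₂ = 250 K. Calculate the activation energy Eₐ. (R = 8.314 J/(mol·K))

35.4 kJ/mol

Step 1: Use the two-temperature Arrhenius form: ln(k₂/k₁) = -Eₐ/R × (1/T₂ - 1/T₁)
Step 2: ln(k₂/k₁) = ln(1.346e-06/6.256e-04) = ln(0.00215153) = -6.14157
Step 3: 1/T₂ - 1/T₁ = 1/250 - 1/391 = 1.442455e-03 K⁻¹
Step 4: Eₐ = -R × ln(k₂/k₁) / (1/T₂ - 1/T₁) = -8.314 × -6.14157 / 1.442455e-03
Step 5: Eₐ = 3.5399e+04 J/mol = 35.4 kJ/mol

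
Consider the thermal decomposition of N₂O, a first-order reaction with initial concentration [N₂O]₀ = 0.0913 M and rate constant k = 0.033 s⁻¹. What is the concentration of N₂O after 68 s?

0.009681 M

Step 1: For a first-order reaction: [N₂O] = [N₂O]₀ × e^(-kt)
Step 2: [N₂O] = 0.0913 × e^(-0.033 × 68)
Step 3: [N₂O] = 0.0913 × e^(-2.244)
Step 4: [N₂O] = 0.0913 × 0.106034 = 0.009681 M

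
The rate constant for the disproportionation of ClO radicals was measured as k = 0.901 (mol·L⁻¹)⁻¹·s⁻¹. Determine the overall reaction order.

second order (2)

Step 1: The units of k for an nth-order reaction are (concentration)^(1-n)·(time)⁻¹.
Step 2: Here k has units (mol·L⁻¹)⁻¹·s⁻¹, so the concentration exponent is -1.
Step 3: 1 - n = -1 ⇒ n = 2. The reaction is second order.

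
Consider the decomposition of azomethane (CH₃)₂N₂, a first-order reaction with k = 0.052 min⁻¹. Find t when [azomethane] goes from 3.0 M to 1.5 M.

13.33 min

Step 1: For first-order: t = ln([azomethane]₀/[azomethane])/k
Step 2: t = ln(3.0/1.5)/0.052
Step 3: t = ln(2)/0.052
Step 4: t = 0.6931/0.052 = 13.33 min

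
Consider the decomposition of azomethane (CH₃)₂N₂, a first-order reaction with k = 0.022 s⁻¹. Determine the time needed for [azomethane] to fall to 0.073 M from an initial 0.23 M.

52.16 s

Step 1: For first-order: t = ln([azomethane]₀/[azomethane])/k
Step 2: t = ln(0.23/0.073)/0.022
Step 3: t = ln(3.151)/0.022
Step 4: t = 1.148/0.022 = 52.16 s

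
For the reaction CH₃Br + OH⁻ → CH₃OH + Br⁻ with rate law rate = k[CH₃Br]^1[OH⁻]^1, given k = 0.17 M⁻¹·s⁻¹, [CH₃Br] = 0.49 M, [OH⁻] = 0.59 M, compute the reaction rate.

0.04915 M/s

Step 1: The rate law is rate = k[CH₃Br]^1[OH⁻]^1
Step 2: Substitute: rate = 0.17 × (0.49)^1 × (0.59)^1
Step 3: rate = 0.17 × 0.49 × 0.59 = 0.049147 M/s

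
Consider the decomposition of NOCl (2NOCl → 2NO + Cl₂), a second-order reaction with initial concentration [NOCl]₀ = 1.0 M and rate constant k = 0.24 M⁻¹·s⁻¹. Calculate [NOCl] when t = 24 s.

0.1479 M

Step 1: For a second-order reaction: 1/[NOCl] = 1/[NOCl]₀ + kt
Step 2: 1/[NOCl] = 1/1.0 + 0.24 × 24
Step 3: 1/[NOCl] = 1 + 5.76 = 6.76
Step 4: [NOCl] = 1/6.76 = 0.1479 M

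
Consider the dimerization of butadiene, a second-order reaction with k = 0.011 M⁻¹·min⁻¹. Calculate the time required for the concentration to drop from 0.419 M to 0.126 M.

504.5 min

Step 1: For second-order: t = (1/[C₄H₆] - 1/[C₄H₆]₀)/k
Step 2: t = (1/0.126 - 1/0.419)/0.011
Step 3: t = (7.937 - 2.387)/0.011
Step 4: t = 5.55/0.011 = 504.5 min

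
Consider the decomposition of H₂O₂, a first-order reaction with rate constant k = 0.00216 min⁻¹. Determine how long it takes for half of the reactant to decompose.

320.9 min

Step 1: For a first-order reaction, t₁/₂ = ln(2)/k
Step 2: t₁/₂ = ln(2)/0.00216
Step 3: t₁/₂ = 0.6931/0.00216 = 320.9 min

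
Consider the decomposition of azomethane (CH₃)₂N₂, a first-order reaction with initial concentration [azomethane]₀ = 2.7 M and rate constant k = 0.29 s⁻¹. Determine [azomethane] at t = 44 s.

7.758e-06 M

Step 1: For a first-order reaction: [azomethane] = [azomethane]₀ × e^(-kt)
Step 2: [azomethane] = 2.7 × e^(-0.29 × 44)
Step 3: [azomethane] = 2.7 × e^(-12.76)
Step 4: [azomethane] = 2.7 × 2.87344e-06 = 7.758e-06 M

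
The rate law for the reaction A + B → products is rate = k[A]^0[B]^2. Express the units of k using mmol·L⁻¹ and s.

(mmol·L⁻¹)⁻¹·s⁻¹

Step 1: Overall order = 0 + 2 = 2.
Step 2: rate has units mmol·L⁻¹·s⁻¹; [A]^0[B]^2 has units (mmol·L⁻¹)^2.
Step 3: k = rate/([A]^0[B]^2), so units of k = (mmol·L⁻¹)^(1-2)·s⁻¹ = (mmol·L⁻¹)⁻¹·s⁻¹.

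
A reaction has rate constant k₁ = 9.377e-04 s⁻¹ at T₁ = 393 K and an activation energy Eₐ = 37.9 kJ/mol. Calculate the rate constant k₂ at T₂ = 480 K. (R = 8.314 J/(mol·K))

7.676e-03 s⁻¹

Step 1: Use the two-temperature Arrhenius form: ln(k₂/k₁) = -Eₐ/R × (1/T₂ - 1/T₁)
Step 2: Convert Eₐ to J/mol: 37.9 kJ/mol = 37900 J/mol
Step 3: 1/T₂ - 1/T₁ = 1/480 - 1/393 = -4.611959e-04 K⁻¹
Step 4: ln(k₂/k₁) = -37900/8.314 × -4.611959e-04 = 2.10240
Step 5: k₂ = k₁ × exp(2.10240) = 9.377e-04 × 8.18579e+00 = 7.676e-03 s⁻¹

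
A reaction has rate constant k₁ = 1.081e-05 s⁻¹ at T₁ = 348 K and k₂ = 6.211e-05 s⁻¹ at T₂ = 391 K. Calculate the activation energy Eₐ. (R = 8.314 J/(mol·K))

46.0 kJ/mol

Step 1: Use the two-temperature Arrhenius form: ln(k₂/k₁) = -Eₐ/R × (1/T₂ - 1/T₁)
Step 2: ln(k₂/k₁) = ln(6.211e-05/1.081e-05) = ln(5.74561) = 1.74844
Step 3: 1/T₂ - 1/T₁ = 1/391 - 1/348 = -3.160185e-04 K⁻¹
Step 4: Eₐ = -R × ln(k₂/k₁) / (1/T₂ - 1/T₁) = -8.314 × 1.74844 / -3.160185e-04
Step 5: Eₐ = 4.5999e+04 J/mol = 46.0 kJ/mol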